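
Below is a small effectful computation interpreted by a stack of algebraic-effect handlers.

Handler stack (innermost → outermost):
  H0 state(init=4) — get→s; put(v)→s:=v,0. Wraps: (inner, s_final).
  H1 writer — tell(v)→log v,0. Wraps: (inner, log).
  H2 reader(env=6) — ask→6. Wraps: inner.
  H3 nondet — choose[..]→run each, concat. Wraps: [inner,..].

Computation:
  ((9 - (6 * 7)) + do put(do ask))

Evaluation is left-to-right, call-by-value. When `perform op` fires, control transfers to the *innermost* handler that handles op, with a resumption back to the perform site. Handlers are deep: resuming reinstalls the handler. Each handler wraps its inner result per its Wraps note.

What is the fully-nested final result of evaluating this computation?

Step-by-step:
ask @ H2 ⇒ 6
put(6) @ H0 ⇒ s:=6
H0 returns (-33, 6)
H1 returns ((-33, 6), ())
H2 returns ((-33, 6), ())
H3 returns [((-33, 6), ())]
= [((-33, 6), ())]

Answer: [((-33, 6), ())]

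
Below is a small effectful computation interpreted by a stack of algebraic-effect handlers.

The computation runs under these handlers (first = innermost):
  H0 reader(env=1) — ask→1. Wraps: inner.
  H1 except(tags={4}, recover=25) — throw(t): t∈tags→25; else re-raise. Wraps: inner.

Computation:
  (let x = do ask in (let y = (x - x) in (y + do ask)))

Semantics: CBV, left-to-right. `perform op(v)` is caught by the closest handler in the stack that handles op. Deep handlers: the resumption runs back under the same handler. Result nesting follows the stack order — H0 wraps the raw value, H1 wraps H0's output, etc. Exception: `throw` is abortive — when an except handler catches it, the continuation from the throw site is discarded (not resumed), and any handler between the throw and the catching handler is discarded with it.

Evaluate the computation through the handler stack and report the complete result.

Answer: 1

Step-by-step:
ask @ H0 ⇒ 1
ask @ H0 ⇒ 1
H0 returns 1
H1 returns 1
= 1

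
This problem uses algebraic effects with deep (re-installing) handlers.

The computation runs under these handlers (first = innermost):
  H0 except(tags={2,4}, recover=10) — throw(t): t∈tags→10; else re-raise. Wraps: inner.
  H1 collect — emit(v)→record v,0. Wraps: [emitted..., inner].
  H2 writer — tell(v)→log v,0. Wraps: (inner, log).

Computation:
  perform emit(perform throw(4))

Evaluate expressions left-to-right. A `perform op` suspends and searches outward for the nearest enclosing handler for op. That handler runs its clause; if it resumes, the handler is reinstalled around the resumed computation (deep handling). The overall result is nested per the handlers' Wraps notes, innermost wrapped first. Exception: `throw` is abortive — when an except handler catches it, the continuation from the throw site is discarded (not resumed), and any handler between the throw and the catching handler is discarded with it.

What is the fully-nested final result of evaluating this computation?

Answer: ([10], ())

Step-by-step:
throw(4) @ H0 caught ⇒ 10
H1 returns [10]
H2 returns ([10], ())
= ([10], ())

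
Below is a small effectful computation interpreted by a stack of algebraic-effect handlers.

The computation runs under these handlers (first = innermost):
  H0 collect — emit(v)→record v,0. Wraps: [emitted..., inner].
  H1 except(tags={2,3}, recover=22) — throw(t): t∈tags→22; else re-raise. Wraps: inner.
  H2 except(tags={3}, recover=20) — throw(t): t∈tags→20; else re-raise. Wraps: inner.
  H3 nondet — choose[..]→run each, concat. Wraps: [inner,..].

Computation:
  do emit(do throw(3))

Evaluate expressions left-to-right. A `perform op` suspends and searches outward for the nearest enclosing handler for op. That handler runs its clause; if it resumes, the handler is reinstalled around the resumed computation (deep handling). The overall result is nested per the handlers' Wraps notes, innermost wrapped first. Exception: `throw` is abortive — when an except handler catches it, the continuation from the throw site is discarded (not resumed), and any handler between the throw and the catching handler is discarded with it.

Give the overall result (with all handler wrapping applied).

Step-by-step:
throw(3) @ H1 caught ⇒ 22
H2 returns 22
H3 returns [22]
= [22]

Answer: [22]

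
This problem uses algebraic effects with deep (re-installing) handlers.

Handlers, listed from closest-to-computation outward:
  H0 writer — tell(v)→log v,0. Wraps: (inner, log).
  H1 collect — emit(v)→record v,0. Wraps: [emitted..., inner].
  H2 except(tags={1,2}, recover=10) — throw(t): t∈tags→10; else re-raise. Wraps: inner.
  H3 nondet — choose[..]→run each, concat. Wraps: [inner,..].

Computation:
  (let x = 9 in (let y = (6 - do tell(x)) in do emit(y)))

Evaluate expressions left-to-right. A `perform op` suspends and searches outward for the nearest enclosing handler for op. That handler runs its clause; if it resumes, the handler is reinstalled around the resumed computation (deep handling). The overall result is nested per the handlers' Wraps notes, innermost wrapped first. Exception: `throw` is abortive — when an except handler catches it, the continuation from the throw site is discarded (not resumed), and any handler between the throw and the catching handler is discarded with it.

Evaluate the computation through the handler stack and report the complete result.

Evaluation trace:
tell(9) @ H0 ⇒ log+=9
emit(6) @ H1 ⇒ out+=6
H0 returns (0, (9))
H1 returns [6, (0, (9))]
H2 returns [6, (0, (9))]
H3 returns [[6, (0, (9))]]
= [[6, (0, (9))]]

Answer: [[6, (0, (9))]]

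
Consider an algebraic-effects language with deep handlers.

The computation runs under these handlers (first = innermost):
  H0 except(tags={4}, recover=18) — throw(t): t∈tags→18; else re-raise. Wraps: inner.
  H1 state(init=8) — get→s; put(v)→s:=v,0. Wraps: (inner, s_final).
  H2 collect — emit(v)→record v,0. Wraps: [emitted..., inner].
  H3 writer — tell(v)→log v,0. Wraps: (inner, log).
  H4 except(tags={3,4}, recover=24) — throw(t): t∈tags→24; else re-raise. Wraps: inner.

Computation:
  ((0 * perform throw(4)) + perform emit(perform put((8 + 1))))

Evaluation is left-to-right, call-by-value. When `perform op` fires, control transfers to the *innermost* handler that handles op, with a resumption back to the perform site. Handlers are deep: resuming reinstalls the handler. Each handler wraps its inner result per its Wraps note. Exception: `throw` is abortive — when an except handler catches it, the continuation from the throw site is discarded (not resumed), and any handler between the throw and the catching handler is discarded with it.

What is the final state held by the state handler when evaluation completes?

Answer: 8

Evaluation trace:
throw(4) @ H0 caught ⇒ 18
H1 returns (18, 8)
H2 returns [(18, 8)]
H3 returns ([(18, 8)], ())
H4 returns ([(18, 8)], ())
= ([(18, 8)], ())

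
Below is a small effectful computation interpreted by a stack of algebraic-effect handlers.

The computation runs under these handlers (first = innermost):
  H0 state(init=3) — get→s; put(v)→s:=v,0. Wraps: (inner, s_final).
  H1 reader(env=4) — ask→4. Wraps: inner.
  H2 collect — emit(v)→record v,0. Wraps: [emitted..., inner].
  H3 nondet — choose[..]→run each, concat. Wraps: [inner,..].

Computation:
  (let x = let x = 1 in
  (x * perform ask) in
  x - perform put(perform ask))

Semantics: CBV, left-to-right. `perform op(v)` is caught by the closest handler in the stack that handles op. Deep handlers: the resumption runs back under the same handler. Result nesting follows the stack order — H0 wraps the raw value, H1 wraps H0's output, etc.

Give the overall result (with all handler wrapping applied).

Answer: [[(4, 4)]]

Step-by-step:
ask @ H1 ⇒ 4
ask @ H1 ⇒ 4
put(4) @ H0 ⇒ s:=4
H0 returns (4, 4)
H1 returns (4, 4)
H2 returns [(4, 4)]
H3 returns [[(4, 4)]]
= [[(4, 4)]]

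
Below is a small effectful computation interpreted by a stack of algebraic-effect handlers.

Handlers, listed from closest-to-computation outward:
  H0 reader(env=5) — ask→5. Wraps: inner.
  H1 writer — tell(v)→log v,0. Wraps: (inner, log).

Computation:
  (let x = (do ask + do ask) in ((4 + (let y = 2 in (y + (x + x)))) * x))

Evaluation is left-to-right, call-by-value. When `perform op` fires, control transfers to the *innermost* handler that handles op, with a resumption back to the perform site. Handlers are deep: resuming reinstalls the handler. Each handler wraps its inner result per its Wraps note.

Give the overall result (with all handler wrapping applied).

Evaluation trace:
ask @ H0 ⇒ 5
ask @ H0 ⇒ 5
H0 returns 260
H1 returns (260, ())
= (260, ())

Answer: (260, ())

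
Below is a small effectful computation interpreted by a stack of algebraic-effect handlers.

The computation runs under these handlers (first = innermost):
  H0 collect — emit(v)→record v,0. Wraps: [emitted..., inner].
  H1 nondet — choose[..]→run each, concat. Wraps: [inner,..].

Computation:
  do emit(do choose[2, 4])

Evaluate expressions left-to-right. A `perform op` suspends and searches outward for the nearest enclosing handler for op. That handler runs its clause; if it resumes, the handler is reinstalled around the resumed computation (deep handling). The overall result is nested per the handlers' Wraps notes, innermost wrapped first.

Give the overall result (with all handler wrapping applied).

Working:
choose[2, 4] @ H1
  branch[0] choose=2:
    emit(2) @ H0 ⇒ out+=2
    H0 returns [2, 0]
    H1 returns [[2, 0]]
  branch[1] choose=4:
    emit(4) @ H0 ⇒ out+=4
    H0 returns [4, 0]
    H1 returns [[4, 0]]
= [[2, 0], [4, 0]]

Answer: [[2, 0], [4, 0]]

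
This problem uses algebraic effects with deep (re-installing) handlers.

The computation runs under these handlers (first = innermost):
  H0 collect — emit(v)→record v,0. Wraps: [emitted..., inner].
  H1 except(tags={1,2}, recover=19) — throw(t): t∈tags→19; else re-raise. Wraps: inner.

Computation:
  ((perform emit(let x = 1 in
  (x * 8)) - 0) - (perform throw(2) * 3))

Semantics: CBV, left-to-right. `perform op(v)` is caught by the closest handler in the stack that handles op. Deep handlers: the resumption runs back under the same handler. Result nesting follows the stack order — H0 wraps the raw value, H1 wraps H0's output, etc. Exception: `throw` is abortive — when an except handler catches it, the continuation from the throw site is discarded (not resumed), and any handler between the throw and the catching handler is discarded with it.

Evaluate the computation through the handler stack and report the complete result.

Answer: 19

Evaluation trace:
emit(8) @ H0 ⇒ out+=8
throw(2) @ H1 caught ⇒ 19
= 19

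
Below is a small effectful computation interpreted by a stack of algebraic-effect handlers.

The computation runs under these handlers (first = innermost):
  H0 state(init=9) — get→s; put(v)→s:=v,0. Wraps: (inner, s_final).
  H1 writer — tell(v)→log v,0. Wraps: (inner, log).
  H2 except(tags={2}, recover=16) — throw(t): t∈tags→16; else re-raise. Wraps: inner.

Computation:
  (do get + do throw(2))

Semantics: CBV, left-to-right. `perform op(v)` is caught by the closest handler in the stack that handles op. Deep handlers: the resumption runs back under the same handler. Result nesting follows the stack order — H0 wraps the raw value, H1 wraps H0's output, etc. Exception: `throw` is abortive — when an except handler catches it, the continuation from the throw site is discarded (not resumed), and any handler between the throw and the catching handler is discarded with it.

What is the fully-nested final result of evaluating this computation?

Answer: 16

Step-by-step:
get @ H0 ⇒ 9
throw(2) @ H2 caught ⇒ 16
= 16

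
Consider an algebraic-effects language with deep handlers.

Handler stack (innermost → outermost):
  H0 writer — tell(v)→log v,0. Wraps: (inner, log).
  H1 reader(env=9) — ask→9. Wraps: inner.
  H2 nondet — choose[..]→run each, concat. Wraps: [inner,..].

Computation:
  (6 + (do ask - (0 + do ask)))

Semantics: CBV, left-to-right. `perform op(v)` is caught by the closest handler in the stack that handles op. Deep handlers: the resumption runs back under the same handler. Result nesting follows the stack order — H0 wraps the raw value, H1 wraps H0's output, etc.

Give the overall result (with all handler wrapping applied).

Step-by-step:
ask @ H1 ⇒ 9
ask @ H1 ⇒ 9
H0 returns (6, ())
H1 returns (6, ())
H2 returns [(6, ())]
= [(6, ())]

Answer: [(6, ())]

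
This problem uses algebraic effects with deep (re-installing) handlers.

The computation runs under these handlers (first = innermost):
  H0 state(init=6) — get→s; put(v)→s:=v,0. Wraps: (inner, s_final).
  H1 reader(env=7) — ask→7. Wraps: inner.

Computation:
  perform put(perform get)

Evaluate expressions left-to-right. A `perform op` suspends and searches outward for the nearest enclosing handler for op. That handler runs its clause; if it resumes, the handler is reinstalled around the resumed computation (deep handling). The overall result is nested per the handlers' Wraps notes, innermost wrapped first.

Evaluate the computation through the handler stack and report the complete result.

Working:
get @ H0 ⇒ 6
put(6) @ H0 ⇒ s:=6
H0 returns (0, 6)
H1 returns (0, 6)
= (0, 6)

Answer: (0, 6)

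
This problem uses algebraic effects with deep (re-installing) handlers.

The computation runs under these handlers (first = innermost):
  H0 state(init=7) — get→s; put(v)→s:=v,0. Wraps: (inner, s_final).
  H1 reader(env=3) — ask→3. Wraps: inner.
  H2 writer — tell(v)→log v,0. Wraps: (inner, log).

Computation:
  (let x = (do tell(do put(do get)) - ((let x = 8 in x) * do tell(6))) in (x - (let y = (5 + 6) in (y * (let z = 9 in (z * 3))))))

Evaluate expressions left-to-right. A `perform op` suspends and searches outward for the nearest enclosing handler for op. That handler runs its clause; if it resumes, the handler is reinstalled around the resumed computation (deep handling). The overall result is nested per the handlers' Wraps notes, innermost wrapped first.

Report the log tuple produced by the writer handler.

Step-by-step:
get @ H0 ⇒ 7
put(7) @ H0 ⇒ s:=7
tell(0) @ H2 ⇒ log+=0
tell(6) @ H2 ⇒ log+=6
H0 returns (-297, 7)
H1 returns (-297, 7)
H2 returns ((-297, 7), (0, 6))
= ((-297, 7), (0, 6))

Answer: (0, 6)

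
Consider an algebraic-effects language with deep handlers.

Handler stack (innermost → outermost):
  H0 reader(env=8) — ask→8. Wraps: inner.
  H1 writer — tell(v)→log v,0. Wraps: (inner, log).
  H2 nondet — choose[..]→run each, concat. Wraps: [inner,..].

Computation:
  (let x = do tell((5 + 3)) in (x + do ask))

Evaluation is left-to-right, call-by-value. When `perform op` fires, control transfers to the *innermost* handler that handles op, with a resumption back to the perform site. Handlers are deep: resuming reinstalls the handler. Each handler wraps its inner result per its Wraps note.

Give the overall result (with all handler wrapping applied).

Answer: [(8, (8))]

Step-by-step:
tell(8) @ H1 ⇒ log+=8
ask @ H0 ⇒ 8
H0 returns 8
H1 returns (8, (8))
H2 returns [(8, (8))]
= [(8, (8))]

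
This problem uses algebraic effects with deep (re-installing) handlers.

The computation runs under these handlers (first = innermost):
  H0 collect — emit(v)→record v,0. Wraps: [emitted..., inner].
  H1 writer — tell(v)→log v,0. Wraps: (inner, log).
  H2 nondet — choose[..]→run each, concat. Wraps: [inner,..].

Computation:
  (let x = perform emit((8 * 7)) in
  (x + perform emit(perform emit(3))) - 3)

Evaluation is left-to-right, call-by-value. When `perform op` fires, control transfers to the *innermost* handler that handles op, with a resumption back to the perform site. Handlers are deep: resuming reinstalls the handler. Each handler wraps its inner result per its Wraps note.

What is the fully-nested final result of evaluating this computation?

Step-by-step:
emit(56) @ H0 ⇒ out+=56
emit(3) @ H0 ⇒ out+=3
emit(0) @ H0 ⇒ out+=0
H0 returns [56, 3, 0, -3]
H1 returns ([56, 3, 0, -3], ())
H2 returns [([56, 3, 0, -3], ())]
= [([56, 3, 0, -3], ())]

Answer: [([56, 3, 0, -3], ())]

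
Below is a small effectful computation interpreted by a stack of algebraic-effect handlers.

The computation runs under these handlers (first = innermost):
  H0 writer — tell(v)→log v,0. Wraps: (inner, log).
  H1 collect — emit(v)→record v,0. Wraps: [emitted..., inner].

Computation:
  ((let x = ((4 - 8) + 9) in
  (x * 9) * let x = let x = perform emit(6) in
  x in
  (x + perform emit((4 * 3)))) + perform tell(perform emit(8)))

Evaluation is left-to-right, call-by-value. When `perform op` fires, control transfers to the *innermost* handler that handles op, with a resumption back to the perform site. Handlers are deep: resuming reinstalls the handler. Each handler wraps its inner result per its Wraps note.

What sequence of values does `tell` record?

Answer: (0)

Evaluation trace:
emit(6) @ H1 ⇒ out+=6
emit(12) @ H1 ⇒ out+=12
emit(8) @ H1 ⇒ out+=8
tell(0) @ H0 ⇒ log+=0
H0 returns (0, (0))
H1 returns [6, 12, 8, (0, (0))]
= [6, 12, 8, (0, (0))]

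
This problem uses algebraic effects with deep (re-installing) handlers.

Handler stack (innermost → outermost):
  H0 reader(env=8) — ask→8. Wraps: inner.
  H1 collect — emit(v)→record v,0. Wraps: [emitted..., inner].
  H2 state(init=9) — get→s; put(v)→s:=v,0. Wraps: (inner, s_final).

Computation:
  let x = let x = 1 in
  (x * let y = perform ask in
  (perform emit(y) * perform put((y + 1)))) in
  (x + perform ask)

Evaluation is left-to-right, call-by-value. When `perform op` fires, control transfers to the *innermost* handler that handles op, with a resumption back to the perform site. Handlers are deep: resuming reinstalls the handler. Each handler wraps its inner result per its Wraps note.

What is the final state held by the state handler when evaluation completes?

Answer: 9

Evaluation trace:
ask @ H0 ⇒ 8
emit(8) @ H1 ⇒ out+=8
put(9) @ H2 ⇒ s:=9
ask @ H0 ⇒ 8
H0 returns 8
H1 returns [8, 8]
H2 returns ([8, 8], 9)
= ([8, 8], 9)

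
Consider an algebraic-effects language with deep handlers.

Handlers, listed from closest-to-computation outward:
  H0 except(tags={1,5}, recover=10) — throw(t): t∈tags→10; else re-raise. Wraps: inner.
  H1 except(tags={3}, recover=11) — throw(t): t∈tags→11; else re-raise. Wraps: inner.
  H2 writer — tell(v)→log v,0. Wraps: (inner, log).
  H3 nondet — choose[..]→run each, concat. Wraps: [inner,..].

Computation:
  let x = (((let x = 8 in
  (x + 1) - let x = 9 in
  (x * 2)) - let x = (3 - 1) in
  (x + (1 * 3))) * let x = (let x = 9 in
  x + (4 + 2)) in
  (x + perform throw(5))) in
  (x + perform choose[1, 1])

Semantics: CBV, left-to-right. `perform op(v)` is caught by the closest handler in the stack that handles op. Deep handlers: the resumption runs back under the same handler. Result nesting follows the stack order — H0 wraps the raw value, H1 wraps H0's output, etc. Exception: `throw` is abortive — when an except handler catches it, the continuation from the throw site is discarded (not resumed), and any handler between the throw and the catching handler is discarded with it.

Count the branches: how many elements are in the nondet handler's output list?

Answer: 1

Working:
throw(5) @ H0 caught ⇒ 10
H1 returns 10
H2 returns (10, ())
H3 returns [(10, ())]
= [(10, ())]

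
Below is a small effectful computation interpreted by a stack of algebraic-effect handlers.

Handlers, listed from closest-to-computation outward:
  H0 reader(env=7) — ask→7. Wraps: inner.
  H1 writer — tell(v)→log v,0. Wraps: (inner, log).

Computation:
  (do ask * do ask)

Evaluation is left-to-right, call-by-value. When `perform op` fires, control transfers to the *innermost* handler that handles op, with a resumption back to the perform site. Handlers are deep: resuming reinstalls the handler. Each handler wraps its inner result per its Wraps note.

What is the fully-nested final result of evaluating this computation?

Answer: (49, ())

Evaluation trace:
ask @ H0 ⇒ 7
ask @ H0 ⇒ 7
H0 returns 49
H1 returns (49, ())
= (49, ())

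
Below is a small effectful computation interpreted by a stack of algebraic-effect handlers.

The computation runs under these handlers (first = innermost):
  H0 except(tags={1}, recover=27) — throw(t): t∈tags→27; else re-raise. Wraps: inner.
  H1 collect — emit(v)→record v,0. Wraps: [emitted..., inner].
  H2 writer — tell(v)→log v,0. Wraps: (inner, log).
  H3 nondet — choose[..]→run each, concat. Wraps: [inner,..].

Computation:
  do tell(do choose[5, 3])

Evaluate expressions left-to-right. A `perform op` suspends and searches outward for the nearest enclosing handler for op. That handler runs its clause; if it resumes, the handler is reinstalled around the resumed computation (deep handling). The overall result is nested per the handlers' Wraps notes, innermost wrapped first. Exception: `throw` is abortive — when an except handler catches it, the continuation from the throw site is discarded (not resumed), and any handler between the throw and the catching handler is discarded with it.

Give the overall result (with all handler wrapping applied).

Answer: [([0], (5)), ([0], (3))]

Evaluation trace:
choose[5, 3] @ H3
  branch[0] choose=5:
    tell(5) @ H2 ⇒ log+=5
    H0 returns 0
    H1 returns [0]
    H2 returns ([0], (5))
    H3 returns [([0], (5))]
  branch[1] choose=3:
    tell(3) @ H2 ⇒ log+=3
    H0 returns 0
    H1 returns [0]
    H2 returns ([0], (3))
    H3 returns [([0], (3))]
= [([0], (5)), ([0], (3))]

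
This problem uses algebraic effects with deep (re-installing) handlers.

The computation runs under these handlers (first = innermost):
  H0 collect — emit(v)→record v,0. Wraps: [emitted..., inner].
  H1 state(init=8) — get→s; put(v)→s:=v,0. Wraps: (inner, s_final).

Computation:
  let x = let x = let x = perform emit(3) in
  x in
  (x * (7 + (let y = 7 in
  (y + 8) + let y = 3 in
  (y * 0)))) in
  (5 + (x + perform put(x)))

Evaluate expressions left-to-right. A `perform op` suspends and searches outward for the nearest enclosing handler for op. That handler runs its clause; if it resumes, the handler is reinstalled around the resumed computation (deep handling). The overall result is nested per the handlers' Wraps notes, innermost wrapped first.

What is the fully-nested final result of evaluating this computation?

Working:
emit(3) @ H0 ⇒ out+=3
put(0) @ H1 ⇒ s:=0
H0 returns [3, 5]
H1 returns ([3, 5], 0)
= ([3, 5], 0)

Answer: ([3, 5], 0)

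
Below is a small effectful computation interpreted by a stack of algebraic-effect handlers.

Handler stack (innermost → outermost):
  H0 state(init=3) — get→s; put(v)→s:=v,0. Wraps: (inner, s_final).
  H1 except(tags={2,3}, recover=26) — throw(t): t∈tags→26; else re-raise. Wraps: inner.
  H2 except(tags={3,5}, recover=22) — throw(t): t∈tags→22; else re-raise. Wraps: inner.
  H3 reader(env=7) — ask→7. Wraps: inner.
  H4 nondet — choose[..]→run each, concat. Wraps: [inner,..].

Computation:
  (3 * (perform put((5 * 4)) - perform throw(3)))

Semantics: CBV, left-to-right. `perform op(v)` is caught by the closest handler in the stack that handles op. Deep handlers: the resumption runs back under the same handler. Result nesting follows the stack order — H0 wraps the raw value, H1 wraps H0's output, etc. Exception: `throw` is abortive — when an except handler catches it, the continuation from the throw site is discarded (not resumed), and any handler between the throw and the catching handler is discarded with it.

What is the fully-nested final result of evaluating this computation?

Evaluation trace:
put(20) @ H0 ⇒ s:=20
throw(3) @ H1 caught ⇒ 26
H2 returns 26
H3 returns 26
H4 returns [26]
= [26]

Answer: [26]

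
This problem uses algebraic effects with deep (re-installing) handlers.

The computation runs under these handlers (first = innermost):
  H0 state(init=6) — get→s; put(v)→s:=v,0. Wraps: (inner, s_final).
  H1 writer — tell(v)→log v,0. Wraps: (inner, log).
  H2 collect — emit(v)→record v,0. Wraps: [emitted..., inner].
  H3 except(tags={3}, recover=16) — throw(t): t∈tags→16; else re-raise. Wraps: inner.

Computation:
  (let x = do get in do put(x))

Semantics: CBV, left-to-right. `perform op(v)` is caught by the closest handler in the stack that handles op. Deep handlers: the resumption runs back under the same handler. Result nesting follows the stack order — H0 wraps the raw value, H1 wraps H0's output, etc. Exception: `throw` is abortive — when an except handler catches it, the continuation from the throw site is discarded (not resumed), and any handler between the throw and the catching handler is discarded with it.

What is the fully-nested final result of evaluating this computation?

Evaluation trace:
get @ H0 ⇒ 6
put(6) @ H0 ⇒ s:=6
H0 returns (0, 6)
H1 returns ((0, 6), ())
H2 returns [((0, 6), ())]
H3 returns [((0, 6), ())]
= [((0, 6), ())]

Answer: [((0, 6), ())]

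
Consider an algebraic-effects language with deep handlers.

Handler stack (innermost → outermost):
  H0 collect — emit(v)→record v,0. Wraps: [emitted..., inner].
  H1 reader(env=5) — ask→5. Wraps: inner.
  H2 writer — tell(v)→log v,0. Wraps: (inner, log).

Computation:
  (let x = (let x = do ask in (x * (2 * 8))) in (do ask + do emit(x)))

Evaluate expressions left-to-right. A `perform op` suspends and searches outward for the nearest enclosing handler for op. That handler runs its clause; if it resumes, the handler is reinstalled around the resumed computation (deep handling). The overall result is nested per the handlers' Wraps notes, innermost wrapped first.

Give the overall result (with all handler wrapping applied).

Answer: ([80, 5], ())

Working:
ask @ H1 ⇒ 5
ask @ H1 ⇒ 5
emit(80) @ H0 ⇒ out+=80
H0 returns [80, 5]
H1 returns [80, 5]
H2 returns ([80, 5], ())
= ([80, 5], ())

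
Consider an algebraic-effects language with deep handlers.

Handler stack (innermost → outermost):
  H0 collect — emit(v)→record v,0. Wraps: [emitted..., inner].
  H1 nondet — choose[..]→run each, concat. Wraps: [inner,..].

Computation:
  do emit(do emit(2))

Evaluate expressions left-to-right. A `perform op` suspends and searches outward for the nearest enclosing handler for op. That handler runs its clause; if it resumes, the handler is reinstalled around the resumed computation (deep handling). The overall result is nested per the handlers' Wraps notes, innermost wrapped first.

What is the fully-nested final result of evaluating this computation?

Answer: [[2, 0, 0]]

Evaluation trace:
emit(2) @ H0 ⇒ out+=2
emit(0) @ H0 ⇒ out+=0
H0 returns [2, 0, 0]
H1 returns [[2, 0, 0]]
= [[2, 0, 0]]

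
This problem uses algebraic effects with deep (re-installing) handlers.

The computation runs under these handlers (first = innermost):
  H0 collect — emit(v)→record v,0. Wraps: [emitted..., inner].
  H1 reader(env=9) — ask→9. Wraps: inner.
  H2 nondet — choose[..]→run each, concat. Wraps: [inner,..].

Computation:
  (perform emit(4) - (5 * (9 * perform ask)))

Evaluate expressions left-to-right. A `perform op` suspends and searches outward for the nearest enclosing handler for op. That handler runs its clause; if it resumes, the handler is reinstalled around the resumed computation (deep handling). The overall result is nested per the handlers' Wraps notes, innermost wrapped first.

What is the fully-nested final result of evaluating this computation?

Evaluation trace:
emit(4) @ H0 ⇒ out+=4
ask @ H1 ⇒ 9
H0 returns [4, -405]
H1 returns [4, -405]
H2 returns [[4, -405]]
= [[4, -405]]

Answer: [[4, -405]]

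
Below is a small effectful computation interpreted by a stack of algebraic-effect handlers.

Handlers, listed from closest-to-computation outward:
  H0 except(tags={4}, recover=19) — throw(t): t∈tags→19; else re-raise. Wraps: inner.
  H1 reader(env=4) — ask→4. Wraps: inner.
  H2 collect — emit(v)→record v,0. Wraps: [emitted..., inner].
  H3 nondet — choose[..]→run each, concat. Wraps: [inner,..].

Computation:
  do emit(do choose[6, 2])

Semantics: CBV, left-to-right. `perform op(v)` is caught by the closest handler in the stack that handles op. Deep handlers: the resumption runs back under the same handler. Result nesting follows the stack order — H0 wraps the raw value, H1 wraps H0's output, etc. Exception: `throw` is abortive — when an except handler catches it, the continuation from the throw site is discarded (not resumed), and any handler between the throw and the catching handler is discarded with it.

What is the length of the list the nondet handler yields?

Answer: 2

Evaluation trace:
choose[6, 2] @ H3
  branch[0] choose=6:
    emit(6) @ H2 ⇒ out+=6
    H0 returns 0
    H1 returns 0
    H2 returns [6, 0]
    H3 returns [[6, 0]]
  branch[1] choose=2:
    emit(2) @ H2 ⇒ out+=2
    H0 returns 0
    H1 returns 0
    H2 returns [2, 0]
    H3 returns [[2, 0]]
= [[6, 0], [2, 0]]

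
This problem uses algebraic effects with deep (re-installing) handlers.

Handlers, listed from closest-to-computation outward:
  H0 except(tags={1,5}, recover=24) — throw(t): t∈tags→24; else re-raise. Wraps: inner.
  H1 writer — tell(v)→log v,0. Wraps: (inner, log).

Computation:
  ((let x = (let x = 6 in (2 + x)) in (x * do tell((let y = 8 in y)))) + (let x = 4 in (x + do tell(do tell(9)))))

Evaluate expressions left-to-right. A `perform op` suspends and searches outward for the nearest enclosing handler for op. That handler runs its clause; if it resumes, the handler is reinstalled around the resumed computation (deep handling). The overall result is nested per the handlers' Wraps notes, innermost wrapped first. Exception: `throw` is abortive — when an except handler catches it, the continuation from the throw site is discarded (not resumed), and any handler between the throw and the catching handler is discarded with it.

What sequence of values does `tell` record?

Answer: (8, 9, 0)

Evaluation trace:
tell(8) @ H1 ⇒ log+=8
tell(9) @ H1 ⇒ log+=9
tell(0) @ H1 ⇒ log+=0
H0 returns 4
H1 returns (4, (8, 9, 0))
= (4, (8, 9, 0))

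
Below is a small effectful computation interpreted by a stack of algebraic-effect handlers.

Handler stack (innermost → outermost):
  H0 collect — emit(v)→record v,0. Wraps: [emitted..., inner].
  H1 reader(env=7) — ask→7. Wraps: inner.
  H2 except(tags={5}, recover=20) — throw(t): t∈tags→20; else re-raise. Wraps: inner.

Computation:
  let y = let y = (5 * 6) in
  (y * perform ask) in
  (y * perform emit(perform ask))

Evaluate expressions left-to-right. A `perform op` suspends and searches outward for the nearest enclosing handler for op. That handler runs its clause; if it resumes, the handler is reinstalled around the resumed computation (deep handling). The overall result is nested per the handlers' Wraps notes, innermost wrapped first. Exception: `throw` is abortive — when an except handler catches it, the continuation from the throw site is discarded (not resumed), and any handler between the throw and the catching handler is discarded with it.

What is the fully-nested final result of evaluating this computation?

Working:
ask @ H1 ⇒ 7
ask @ H1 ⇒ 7
emit(7) @ H0 ⇒ out+=7
H0 returns [7, 0]
H1 returns [7, 0]
H2 returns [7, 0]
= [7, 0]

Answer: [7, 0]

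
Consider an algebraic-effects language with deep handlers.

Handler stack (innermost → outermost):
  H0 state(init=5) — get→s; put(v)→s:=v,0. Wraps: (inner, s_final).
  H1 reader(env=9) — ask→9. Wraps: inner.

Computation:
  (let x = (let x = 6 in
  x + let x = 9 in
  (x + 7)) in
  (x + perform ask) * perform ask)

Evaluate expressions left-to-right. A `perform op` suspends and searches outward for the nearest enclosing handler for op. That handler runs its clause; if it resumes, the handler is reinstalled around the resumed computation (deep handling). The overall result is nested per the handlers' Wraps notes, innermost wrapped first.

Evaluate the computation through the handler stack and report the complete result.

Answer: (279, 5)

Working:
ask @ H1 ⇒ 9
ask @ H1 ⇒ 9
H0 returns (279, 5)
H1 returns (279, 5)
= (279, 5)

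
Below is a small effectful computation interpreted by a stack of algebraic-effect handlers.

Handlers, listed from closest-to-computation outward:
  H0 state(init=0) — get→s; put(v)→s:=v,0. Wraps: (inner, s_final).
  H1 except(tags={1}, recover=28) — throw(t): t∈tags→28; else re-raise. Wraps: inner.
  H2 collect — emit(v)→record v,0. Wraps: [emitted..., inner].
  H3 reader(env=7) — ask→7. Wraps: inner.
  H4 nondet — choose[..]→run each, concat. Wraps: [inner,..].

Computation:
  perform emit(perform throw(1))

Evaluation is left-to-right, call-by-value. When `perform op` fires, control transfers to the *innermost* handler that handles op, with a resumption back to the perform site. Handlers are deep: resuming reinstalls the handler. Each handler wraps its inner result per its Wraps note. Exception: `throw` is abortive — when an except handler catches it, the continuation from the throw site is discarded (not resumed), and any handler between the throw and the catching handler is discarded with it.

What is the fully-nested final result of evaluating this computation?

Working:
throw(1) @ H1 caught ⇒ 28
H2 returns [28]
H3 returns [28]
H4 returns [[28]]
= [[28]]

Answer: [[28]]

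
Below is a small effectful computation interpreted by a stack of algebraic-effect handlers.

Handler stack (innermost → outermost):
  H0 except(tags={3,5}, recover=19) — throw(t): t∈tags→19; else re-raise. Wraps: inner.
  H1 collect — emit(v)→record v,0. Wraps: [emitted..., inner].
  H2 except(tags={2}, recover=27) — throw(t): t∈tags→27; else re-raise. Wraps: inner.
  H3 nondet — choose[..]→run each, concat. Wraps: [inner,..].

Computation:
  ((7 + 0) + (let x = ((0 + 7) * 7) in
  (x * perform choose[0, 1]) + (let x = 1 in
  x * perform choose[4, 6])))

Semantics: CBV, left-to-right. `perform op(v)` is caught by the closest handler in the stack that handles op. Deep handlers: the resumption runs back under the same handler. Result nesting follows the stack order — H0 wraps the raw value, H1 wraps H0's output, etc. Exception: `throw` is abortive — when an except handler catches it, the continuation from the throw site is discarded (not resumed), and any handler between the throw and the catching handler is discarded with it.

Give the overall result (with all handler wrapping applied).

Step-by-step:
choose[0, 1] @ H3
  branch[0] choose=0:
    choose[4, 6] @ H3
      branch[0] choose=4:
        H0 returns 11
        H1 returns [11]
        H2 returns [11]
        H3 returns [[11]]
      branch[1] choose=6:
        H0 returns 13
        H1 returns [13]
        H2 returns [13]
        H3 returns [[13]]
  branch[1] choose=1:
    choose[4, 6] @ H3
      branch[0] choose=4:
        H0 returns 60
        H1 returns [60]
        H2 returns [60]
        H3 returns [[60]]
      branch[1] choose=6:
        H0 returns 62
        H1 returns [62]
        H2 returns [62]
        H3 returns [[62]]
= [[11], [13], [60], [62]]

Answer: [[11], [13], [60], [62]]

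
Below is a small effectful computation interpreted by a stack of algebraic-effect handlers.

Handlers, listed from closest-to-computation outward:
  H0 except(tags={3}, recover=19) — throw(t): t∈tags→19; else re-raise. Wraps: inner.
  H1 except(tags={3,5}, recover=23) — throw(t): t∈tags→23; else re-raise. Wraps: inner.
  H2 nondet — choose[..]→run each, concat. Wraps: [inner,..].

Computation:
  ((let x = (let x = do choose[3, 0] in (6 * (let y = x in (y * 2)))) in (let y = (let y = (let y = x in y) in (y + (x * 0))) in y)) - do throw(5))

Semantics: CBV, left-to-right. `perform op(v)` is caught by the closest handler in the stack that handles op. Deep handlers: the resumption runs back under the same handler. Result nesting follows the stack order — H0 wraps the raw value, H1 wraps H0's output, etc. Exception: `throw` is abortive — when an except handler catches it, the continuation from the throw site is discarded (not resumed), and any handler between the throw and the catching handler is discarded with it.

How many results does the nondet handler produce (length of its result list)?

Evaluation trace:
choose[3, 0] @ H2
  branch[0] choose=3:
    throw(5) @ H0 re-raised
    throw(5) @ H1 caught ⇒ 23
    H2 returns [23]
  branch[1] choose=0:
    throw(5) @ H0 re-raised
    throw(5) @ H1 caught ⇒ 23
    H2 returns [23]
= [23, 23]

Answer: 2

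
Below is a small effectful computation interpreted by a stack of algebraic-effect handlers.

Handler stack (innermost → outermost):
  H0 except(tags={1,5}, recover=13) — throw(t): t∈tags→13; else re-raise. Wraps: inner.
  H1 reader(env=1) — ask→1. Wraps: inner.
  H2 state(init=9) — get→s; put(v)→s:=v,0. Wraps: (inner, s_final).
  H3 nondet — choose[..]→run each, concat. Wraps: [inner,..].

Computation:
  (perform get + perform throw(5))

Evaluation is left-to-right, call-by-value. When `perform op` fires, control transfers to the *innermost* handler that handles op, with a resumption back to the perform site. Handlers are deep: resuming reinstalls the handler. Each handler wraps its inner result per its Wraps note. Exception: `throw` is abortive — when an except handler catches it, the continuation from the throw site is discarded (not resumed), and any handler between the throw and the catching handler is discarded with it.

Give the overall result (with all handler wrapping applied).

Evaluation trace:
get @ H2 ⇒ 9
throw(5) @ H0 caught ⇒ 13
H1 returns 13
H2 returns (13, 9)
H3 returns [(13, 9)]
= [(13, 9)]

Answer: [(13, 9)]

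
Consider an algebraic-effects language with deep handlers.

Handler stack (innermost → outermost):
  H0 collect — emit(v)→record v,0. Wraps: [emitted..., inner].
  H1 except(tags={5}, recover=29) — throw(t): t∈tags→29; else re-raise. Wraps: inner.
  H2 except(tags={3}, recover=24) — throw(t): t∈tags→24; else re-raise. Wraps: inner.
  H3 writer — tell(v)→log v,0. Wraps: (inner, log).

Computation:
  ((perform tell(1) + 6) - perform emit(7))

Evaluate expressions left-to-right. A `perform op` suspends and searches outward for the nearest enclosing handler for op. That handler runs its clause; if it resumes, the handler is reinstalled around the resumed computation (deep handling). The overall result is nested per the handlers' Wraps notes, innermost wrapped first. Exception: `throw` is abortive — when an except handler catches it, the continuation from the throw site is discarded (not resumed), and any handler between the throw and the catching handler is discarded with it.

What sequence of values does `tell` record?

Answer: (1)

Working:
tell(1) @ H3 ⇒ log+=1
emit(7) @ H0 ⇒ out+=7
H0 returns [7, 6]
H1 returns [7, 6]
H2 returns [7, 6]
H3 returns ([7, 6], (1))
= ([7, 6], (1))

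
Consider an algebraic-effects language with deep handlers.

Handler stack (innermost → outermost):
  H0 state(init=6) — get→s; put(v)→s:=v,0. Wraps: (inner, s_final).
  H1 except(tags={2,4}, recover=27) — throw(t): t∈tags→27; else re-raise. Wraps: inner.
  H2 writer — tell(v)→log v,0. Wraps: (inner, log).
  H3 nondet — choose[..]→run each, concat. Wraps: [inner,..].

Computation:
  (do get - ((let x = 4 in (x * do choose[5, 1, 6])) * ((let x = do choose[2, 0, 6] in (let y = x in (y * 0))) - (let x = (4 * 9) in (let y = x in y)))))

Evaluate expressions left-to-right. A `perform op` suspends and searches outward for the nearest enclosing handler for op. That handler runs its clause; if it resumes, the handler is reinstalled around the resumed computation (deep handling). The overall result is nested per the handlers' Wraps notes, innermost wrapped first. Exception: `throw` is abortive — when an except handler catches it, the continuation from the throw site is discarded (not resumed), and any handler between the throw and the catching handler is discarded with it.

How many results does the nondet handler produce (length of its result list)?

Answer: 9

Working:
get @ H0 ⇒ 6
choose[5, 1, 6] @ H3
  branch[0] choose=5:
    choose[2, 0, 6] @ H3
      branch[0] choose=2:
        H0 returns (726, 6)
        H1 returns (726, 6)
        H2 returns ((726, 6), ())
        H3 returns [((726, 6), ())]
      branch[1] choose=0:
        H0 returns (726, 6)
        H1 returns (726, 6)
        H2 returns ((726, 6), ())
        H3 returns [((726, 6), ())]
      branch[2] choose=6:
        H0 returns (726, 6)
        H1 returns (726, 6)
        H2 returns ((726, 6), ())
        H3 returns [((726, 6), ())]
  branch[1] choose=1:
    choose[2, 0, 6] @ H3
      branch[0] choose=2:
        H0 returns (150, 6)
        H1 returns (150, 6)
        H2 returns ((150, 6), ())
        H3 returns [((150, 6), ())]
      branch[1] choose=0:
        H0 returns (150, 6)
        H1 returns (150, 6)
        H2 returns ((150, 6), ())
        H3 returns [((150, 6), ())]
      branch[2] choose=6:
        H0 returns (150, 6)
        H1 returns (150, 6)
        H2 returns ((150, 6), ())
        H3 returns [((150, 6), ())]
  branch[2] choose=6:
    choose[2, 0, 6] @ H3
      branch[0] choose=2:
        H0 returns (870, 6)
        H1 returns (870, 6)
        H2 returns ((870, 6), ())
        H3 returns [((870, 6), ())]
      branch[1] choose=0:
        H0 returns (870, 6)
        H1 returns (870, 6)
        H2 returns ((870, 6), ())
        H3 returns [((870, 6), ())]
      branch[2] choose=6:
        H0 returns (870, 6)
        H1 returns (870, 6)
        H2 returns ((870, 6), ())
        H3 returns [((870, 6), ())]
= [((726, 6), ()), ((726, 6), ()), ((726, 6), ()), ((150, 6), ()), ((150, 6), ()), ((150, 6), ()), ((870, 6), ()), ((870, 6), ()), ((870, 6), ())]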